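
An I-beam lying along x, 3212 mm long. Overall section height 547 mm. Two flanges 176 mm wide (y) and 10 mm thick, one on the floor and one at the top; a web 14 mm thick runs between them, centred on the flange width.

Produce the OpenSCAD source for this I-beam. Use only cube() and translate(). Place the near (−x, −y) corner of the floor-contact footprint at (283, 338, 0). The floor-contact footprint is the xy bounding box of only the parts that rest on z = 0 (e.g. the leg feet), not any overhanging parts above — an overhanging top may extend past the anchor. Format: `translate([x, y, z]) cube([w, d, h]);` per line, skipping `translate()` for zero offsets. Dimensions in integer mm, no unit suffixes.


translate([283, 338, 0]) cube([3212, 176, 10]);
translate([283, 419, 10]) cube([3212, 14, 527]);
translate([283, 338, 537]) cube([3212, 176, 10]);


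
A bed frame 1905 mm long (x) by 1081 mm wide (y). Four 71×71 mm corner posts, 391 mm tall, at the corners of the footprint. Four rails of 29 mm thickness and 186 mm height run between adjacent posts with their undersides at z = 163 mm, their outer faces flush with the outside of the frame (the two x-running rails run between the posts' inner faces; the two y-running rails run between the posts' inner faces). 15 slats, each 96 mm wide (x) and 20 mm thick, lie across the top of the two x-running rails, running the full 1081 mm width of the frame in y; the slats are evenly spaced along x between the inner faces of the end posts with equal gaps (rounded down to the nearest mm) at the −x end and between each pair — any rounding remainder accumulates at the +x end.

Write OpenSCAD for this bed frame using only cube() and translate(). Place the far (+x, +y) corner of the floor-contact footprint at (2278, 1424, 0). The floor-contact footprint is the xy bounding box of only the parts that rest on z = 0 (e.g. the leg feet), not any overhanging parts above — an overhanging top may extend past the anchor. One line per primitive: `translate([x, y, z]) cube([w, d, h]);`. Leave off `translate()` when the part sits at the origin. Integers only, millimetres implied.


translate([373, 343, 0]) cube([71, 71, 391]);
translate([373, 1353, 0]) cube([71, 71, 391]);
translate([2207, 343, 0]) cube([71, 71, 391]);
translate([2207, 1353, 0]) cube([71, 71, 391]);
translate([444, 343, 163]) cube([1763, 29, 186]);
translate([444, 1395, 163]) cube([1763, 29, 186]);
translate([373, 414, 163]) cube([29, 939, 186]);
translate([2249, 414, 163]) cube([29, 939, 186]);
translate([464, 343, 349]) cube([96, 1081, 20]);
translate([580, 343, 349]) cube([96, 1081, 20]);
translate([696, 343, 349]) cube([96, 1081, 20]);
translate([812, 343, 349]) cube([96, 1081, 20]);
translate([928, 343, 349]) cube([96, 1081, 20]);
translate([1044, 343, 349]) cube([96, 1081, 20]);
translate([1160, 343, 349]) cube([96, 1081, 20]);
translate([1276, 343, 349]) cube([96, 1081, 20]);
translate([1392, 343, 349]) cube([96, 1081, 20]);
translate([1508, 343, 349]) cube([96, 1081, 20]);
translate([1624, 343, 349]) cube([96, 1081, 20]);
translate([1740, 343, 349]) cube([96, 1081, 20]);
translate([1856, 343, 349]) cube([96, 1081, 20]);
translate([1972, 343, 349]) cube([96, 1081, 20]);
translate([2088, 343, 349]) cube([96, 1081, 20]);


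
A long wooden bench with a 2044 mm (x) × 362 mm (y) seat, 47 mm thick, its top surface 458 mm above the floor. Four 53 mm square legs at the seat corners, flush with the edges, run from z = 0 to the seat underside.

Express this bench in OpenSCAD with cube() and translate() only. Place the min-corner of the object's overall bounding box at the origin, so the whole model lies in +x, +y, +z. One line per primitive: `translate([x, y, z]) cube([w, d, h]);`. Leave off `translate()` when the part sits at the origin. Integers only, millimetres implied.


translate([0, 0, 411]) cube([2044, 362, 47]);
cube([53, 53, 411]);
translate([0, 309, 0]) cube([53, 53, 411]);
translate([1991, 0, 0]) cube([53, 53, 411]);
translate([1991, 309, 0]) cube([53, 53, 411]);


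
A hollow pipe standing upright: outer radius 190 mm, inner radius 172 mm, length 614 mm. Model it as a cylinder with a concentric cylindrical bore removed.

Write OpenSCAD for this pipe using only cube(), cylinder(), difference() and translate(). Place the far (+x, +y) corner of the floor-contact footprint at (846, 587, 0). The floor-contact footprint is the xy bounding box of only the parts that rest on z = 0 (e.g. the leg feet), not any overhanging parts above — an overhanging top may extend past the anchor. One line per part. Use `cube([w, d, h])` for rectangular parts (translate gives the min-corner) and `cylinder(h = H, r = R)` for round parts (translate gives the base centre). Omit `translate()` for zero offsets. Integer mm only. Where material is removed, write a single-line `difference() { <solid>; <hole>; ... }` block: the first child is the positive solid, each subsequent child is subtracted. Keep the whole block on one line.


difference() { translate([656, 397, 0]) cylinder(h = 614, r = 190); translate([656, 397, 0]) cylinder(h = 614, r = 172); }


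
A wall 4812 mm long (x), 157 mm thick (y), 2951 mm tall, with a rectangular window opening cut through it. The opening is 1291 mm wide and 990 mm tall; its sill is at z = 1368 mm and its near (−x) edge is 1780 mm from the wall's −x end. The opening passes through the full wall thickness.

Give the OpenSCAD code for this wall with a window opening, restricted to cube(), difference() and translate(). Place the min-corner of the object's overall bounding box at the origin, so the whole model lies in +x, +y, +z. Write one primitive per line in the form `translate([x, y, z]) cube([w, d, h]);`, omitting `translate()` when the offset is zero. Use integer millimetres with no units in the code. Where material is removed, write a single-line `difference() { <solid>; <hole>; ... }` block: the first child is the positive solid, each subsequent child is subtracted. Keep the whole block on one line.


difference() { cube([4812, 157, 2951]); translate([1780, 0, 1368]) cube([1291, 157, 990]); }


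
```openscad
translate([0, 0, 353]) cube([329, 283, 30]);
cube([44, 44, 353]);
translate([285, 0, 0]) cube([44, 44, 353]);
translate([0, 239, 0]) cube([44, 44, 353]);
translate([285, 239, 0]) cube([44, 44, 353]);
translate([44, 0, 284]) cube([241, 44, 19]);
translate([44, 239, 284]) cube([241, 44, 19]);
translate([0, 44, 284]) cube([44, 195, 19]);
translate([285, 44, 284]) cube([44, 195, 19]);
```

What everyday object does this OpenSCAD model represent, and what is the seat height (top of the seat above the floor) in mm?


A stool. The seat height is 383 mm.

A 329×283×30 slab at z = 353 on four corner posts — a stool. The seat top is 353 + 30 = 383 mm.


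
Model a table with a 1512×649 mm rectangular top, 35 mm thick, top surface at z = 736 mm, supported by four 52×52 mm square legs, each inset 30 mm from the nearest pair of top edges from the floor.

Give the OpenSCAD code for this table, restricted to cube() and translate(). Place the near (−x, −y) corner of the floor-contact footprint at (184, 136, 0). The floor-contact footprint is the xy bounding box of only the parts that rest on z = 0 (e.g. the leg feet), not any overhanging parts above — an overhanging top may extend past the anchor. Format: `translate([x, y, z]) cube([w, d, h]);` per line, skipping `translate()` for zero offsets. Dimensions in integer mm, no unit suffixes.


// leg_h = 736 - 35 = 701
translate([154, 106, 701]) cube([1512, 649, 35]);
translate([184, 136, 0]) cube([52, 52, 701]);
translate([1584, 136, 0]) cube([52, 52, 701]);
translate([184, 673, 0]) cube([52, 52, 701]);
translate([1584, 673, 0]) cube([52, 52, 701]);


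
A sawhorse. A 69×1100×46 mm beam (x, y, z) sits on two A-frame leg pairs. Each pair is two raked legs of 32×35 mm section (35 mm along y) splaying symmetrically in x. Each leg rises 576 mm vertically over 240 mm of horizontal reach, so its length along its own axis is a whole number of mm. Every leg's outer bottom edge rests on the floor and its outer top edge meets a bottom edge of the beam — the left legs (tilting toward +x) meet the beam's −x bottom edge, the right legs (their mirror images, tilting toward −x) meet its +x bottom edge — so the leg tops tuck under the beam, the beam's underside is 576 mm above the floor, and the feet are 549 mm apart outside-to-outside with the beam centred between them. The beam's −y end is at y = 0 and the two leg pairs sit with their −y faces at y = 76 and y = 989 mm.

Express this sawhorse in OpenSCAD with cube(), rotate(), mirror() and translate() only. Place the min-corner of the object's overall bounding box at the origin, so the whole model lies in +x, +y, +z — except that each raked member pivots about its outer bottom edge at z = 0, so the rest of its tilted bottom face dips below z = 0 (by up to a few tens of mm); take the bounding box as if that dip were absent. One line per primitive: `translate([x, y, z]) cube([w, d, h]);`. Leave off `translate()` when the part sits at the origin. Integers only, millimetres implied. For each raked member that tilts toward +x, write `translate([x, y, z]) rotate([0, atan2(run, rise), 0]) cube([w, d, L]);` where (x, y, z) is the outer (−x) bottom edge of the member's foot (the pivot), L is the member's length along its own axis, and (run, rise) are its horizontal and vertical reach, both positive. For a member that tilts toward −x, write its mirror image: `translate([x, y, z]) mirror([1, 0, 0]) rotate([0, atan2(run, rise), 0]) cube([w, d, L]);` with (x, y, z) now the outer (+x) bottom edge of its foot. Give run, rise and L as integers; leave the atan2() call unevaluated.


translate([240, 0, 576]) cube([69, 1100, 46]);
translate([0, 76, 0]) rotate([0, atan2(240, 576), 0]) cube([32, 35, 624]);
translate([549, 76, 0]) mirror([1, 0, 0]) rotate([0, atan2(240, 576), 0]) cube([32, 35, 624]);
translate([0, 989, 0]) rotate([0, atan2(240, 576), 0]) cube([32, 35, 624]);
translate([549, 989, 0]) mirror([1, 0, 0]) rotate([0, atan2(240, 576), 0]) cube([32, 35, 624]);


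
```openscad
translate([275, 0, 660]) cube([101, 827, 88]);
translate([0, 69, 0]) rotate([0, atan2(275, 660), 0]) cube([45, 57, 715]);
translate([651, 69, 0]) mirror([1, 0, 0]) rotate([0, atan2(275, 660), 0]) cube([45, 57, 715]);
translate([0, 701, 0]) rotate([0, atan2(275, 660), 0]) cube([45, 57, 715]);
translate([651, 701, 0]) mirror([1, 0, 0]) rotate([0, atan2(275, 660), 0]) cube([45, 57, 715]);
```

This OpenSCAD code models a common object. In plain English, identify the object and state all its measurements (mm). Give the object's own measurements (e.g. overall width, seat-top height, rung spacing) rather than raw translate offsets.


A sawhorse. A 101×827×88 mm beam (x, y, z) sits on two A-frame leg pairs. Each pair is two raked legs of 45×57 mm section (57 mm along y) splaying symmetrically in x. Each leg rises 660 mm vertically over 275 mm of horizontal reach and is 715 mm long along its own axis. Every leg's outer bottom edge rests on the floor and its outer top edge meets a bottom edge of the beam — the left legs (tilting toward +x) meet the beam's −x bottom edge, the right legs (their mirror images, tilting toward −x) meet its +x bottom edge — so the leg tops tuck under the beam, the beam's underside is 660 mm above the floor, and the feet are 651 mm apart outside-to-outside with the beam centred between them. The two leg pairs are set in 69 mm from either end of the beam.


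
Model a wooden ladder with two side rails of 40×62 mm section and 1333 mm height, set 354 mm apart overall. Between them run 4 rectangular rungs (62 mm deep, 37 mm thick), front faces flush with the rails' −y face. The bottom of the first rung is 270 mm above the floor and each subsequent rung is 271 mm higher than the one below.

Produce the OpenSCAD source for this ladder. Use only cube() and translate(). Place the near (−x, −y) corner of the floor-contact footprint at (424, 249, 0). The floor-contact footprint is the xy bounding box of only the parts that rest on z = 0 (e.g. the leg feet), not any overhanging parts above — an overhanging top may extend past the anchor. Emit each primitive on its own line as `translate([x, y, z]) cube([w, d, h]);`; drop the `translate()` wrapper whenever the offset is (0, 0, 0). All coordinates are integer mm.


// rung span = 354 - 2*40 = 274
// rung[k] z = 270 + k*271
translate([424, 249, 0]) cube([40, 62, 1333]);
translate([738, 249, 0]) cube([40, 62, 1333]);
translate([464, 249, 270]) cube([274, 62, 37]);
translate([464, 249, 541]) cube([274, 62, 37]);
translate([464, 249, 812]) cube([274, 62, 37]);
translate([464, 249, 1083]) cube([274, 62, 37]);


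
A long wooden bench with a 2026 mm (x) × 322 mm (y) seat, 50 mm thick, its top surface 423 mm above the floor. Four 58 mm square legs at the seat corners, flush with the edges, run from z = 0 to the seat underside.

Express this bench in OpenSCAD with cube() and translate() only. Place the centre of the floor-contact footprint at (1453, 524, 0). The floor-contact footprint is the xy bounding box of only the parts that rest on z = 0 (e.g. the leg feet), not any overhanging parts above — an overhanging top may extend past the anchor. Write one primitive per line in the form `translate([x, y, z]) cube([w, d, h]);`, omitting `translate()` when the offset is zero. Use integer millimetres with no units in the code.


translate([440, 363, 373]) cube([2026, 322, 50]);
translate([440, 363, 0]) cube([58, 58, 373]);
translate([440, 627, 0]) cube([58, 58, 373]);
translate([2408, 363, 0]) cube([58, 58, 373]);
translate([2408, 627, 0]) cube([58, 58, 373]);


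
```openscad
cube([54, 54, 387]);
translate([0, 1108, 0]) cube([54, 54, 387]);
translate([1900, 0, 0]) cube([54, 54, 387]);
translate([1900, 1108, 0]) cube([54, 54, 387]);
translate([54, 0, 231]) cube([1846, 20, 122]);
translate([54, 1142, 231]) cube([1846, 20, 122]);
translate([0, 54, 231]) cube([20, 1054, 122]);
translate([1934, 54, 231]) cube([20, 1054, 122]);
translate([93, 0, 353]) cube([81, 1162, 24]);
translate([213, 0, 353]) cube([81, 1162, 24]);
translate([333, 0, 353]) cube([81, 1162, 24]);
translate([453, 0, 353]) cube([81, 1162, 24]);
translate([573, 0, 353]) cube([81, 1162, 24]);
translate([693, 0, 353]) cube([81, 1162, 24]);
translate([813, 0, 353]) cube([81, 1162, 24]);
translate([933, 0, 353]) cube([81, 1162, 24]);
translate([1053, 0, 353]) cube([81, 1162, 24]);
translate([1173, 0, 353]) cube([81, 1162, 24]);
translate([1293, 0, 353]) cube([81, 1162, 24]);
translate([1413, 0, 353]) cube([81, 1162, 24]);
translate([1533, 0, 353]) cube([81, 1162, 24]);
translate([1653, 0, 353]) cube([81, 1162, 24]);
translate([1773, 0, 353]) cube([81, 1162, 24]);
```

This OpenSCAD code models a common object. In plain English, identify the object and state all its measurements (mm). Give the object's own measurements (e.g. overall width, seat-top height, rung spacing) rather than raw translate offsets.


A bed frame 1954 mm long (x) by 1162 mm wide (y). Four 54×54 mm corner posts, 387 mm tall, at the corners of the footprint. Four rails of 20 mm thickness and 122 mm height run between adjacent posts with their undersides at z = 231 mm, their outer faces flush with the outside of the frame (the two x-running rails run between the posts' inner faces; the two y-running rails run between the posts' inner faces). 15 slats, each 81 mm wide (x) and 24 mm thick, lie across the top of the two x-running rails, running the full 1162 mm width of the frame in y; along x they sit between the end posts with a 39 mm gap after the −x posts and between neighbouring slats, leaving 46 mm before the +x posts.


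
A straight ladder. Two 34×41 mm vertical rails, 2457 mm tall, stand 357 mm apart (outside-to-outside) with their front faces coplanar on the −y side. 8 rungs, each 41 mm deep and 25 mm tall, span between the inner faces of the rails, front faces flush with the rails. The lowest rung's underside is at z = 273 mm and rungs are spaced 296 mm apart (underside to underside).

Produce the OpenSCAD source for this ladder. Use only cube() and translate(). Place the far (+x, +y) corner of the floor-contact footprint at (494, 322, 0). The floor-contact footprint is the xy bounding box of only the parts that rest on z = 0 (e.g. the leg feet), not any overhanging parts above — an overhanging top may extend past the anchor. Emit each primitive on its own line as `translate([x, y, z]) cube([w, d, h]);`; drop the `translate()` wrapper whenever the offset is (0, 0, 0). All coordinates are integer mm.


// rung span = 357 - 2*34 = 289
// rung[k] z = 273 + k*296
translate([137, 281, 0]) cube([34, 41, 2457]);
translate([460, 281, 0]) cube([34, 41, 2457]);
translate([171, 281, 273]) cube([289, 41, 25]);
translate([171, 281, 569]) cube([289, 41, 25]);
translate([171, 281, 865]) cube([289, 41, 25]);
translate([171, 281, 1161]) cube([289, 41, 25]);
translate([171, 281, 1457]) cube([289, 41, 25]);
translate([171, 281, 1753]) cube([289, 41, 25]);
translate([171, 281, 2049]) cube([289, 41, 25]);
translate([171, 281, 2345]) cube([289, 41, 25]);


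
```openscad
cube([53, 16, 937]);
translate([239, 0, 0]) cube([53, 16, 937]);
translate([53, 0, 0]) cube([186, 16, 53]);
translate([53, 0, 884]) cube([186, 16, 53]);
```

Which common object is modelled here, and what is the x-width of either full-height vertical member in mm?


A picture frame. The border width is 53 mm.

Four thin pieces enclosing a rectangular opening — a picture frame. The two full-height stiles are 937 mm tall; the top rail sits at z = 884 and is 53 mm tall, so the border above the opening is 937 − 884 = 53 mm, matching the stile x-width.


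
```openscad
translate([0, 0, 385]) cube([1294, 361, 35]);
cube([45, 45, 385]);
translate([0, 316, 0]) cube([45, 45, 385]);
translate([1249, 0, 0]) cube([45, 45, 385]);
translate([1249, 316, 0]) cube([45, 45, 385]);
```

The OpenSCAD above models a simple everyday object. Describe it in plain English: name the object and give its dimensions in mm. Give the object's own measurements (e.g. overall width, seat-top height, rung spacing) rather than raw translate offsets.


A bench: a 1294×361 mm seat slab, 35 mm thick, top at z = 420 mm, on four 45×45 mm square legs flush with the seat corners and standing on z = 0.


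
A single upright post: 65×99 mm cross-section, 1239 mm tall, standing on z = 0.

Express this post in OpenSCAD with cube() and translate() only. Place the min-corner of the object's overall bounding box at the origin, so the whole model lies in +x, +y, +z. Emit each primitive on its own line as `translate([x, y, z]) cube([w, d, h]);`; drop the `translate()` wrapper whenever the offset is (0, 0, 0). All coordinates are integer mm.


cube([65, 99, 1239]);


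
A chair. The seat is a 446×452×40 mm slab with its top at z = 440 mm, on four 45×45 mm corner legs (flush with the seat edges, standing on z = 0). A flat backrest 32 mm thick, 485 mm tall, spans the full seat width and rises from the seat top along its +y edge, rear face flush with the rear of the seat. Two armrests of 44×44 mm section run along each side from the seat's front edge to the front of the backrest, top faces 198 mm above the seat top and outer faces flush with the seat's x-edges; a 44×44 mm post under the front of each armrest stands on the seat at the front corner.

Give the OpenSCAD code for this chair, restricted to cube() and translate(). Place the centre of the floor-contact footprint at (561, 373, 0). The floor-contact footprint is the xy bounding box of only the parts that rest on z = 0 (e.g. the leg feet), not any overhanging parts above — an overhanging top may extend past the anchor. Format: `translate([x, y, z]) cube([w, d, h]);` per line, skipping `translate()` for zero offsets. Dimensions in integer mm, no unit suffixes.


translate([338, 147, 400]) cube([446, 452, 40]);
translate([338, 147, 0]) cube([45, 45, 400]);
translate([739, 147, 0]) cube([45, 45, 400]);
translate([338, 554, 0]) cube([45, 45, 400]);
translate([739, 554, 0]) cube([45, 45, 400]);
translate([338, 567, 440]) cube([446, 32, 485]);
translate([338, 147, 594]) cube([44, 420, 44]);
translate([740, 147, 594]) cube([44, 420, 44]);
translate([338, 147, 440]) cube([44, 44, 154]);
translate([740, 147, 440]) cube([44, 44, 154]);


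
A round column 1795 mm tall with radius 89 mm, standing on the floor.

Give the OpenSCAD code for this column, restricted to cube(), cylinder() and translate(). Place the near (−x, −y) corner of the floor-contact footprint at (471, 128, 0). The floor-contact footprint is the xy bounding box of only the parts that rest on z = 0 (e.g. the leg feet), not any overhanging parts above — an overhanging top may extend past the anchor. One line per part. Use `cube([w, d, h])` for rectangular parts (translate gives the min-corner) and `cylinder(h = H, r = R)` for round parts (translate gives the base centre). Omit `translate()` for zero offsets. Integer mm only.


translate([560, 217, 0]) cylinder(h = 1795, r = 89);


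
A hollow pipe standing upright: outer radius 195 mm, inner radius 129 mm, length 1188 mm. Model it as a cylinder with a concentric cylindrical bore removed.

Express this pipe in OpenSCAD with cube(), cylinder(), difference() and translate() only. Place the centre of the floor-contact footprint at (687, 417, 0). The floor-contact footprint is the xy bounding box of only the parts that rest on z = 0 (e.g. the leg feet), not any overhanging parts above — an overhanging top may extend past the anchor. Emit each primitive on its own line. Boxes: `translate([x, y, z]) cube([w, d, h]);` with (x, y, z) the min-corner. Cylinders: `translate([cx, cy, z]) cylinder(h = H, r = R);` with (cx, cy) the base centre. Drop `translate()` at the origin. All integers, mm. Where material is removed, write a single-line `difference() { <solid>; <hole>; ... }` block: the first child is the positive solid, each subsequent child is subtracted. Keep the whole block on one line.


difference() { translate([687, 417, 0]) cylinder(h = 1188, r = 195); translate([687, 417, 0]) cylinder(h = 1188, r = 129); }


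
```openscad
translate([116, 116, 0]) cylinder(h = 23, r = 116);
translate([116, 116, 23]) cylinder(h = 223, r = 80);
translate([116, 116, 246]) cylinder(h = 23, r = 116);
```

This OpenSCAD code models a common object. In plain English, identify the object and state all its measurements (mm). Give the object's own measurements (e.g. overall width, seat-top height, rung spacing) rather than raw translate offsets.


A spool: two coaxial disc flanges of radius 116 mm and thickness 23 mm, joined by a core cylinder of radius 80 mm and height 223 mm. The lower flange rests on z = 0 and the three cylinders share a vertical axis.


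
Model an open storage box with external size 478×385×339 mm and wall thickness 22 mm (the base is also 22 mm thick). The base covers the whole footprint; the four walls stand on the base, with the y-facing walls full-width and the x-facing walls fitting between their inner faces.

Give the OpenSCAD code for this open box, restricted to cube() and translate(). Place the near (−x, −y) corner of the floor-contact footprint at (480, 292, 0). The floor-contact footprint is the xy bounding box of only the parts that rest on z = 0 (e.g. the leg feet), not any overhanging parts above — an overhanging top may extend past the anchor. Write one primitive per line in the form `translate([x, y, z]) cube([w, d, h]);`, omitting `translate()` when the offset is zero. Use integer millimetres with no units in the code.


translate([480, 292, 0]) cube([478, 385, 22]);
translate([480, 292, 22]) cube([478, 22, 317]);
translate([480, 655, 22]) cube([478, 22, 317]);
translate([480, 314, 22]) cube([22, 341, 317]);
translate([936, 314, 22]) cube([22, 341, 317]);


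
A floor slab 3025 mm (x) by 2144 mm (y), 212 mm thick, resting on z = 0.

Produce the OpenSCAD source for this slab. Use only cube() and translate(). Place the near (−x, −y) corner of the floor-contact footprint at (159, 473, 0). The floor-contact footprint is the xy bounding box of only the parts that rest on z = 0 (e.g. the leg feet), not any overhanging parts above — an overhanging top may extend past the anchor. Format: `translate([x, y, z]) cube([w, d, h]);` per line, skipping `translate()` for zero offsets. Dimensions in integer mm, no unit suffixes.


translate([159, 473, 0]) cube([3025, 2144, 212]);


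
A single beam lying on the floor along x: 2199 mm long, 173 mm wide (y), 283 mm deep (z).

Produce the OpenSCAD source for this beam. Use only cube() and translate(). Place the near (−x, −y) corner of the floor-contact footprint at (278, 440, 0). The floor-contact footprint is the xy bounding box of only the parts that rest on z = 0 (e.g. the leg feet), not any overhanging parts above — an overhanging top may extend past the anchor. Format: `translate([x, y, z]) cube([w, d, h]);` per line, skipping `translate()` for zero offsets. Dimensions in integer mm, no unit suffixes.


translate([278, 440, 0]) cube([2199, 173, 283]);


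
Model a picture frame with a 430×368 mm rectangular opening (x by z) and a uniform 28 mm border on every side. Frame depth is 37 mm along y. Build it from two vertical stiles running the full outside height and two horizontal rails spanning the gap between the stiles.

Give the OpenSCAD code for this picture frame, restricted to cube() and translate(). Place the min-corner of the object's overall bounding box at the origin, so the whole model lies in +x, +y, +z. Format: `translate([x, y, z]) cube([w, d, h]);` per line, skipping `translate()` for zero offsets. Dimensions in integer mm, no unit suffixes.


cube([28, 37, 424]);
translate([458, 0, 0]) cube([28, 37, 424]);
translate([28, 0, 0]) cube([430, 37, 28]);
translate([28, 0, 396]) cube([430, 37, 28]);


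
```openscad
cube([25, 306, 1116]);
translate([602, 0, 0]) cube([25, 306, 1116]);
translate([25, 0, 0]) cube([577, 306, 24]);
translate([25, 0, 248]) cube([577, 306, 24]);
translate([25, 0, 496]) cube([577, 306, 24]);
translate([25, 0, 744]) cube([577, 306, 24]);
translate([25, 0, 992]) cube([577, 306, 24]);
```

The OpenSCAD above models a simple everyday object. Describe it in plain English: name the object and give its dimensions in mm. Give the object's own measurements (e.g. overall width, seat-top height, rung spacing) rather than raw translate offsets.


An open bookshelf. Two side panels, each 25 mm thick, 306 mm deep and 1116 mm tall, stand 627 mm apart (outside-to-outside). Between them sit 5 shelves, each 24 mm thick and 306 mm deep, spanning the full gap between the sides. The bottom shelf rests on the floor (its underside at z = 0) and the clear gap between one shelf's top and the next shelf's underside is 224 mm.


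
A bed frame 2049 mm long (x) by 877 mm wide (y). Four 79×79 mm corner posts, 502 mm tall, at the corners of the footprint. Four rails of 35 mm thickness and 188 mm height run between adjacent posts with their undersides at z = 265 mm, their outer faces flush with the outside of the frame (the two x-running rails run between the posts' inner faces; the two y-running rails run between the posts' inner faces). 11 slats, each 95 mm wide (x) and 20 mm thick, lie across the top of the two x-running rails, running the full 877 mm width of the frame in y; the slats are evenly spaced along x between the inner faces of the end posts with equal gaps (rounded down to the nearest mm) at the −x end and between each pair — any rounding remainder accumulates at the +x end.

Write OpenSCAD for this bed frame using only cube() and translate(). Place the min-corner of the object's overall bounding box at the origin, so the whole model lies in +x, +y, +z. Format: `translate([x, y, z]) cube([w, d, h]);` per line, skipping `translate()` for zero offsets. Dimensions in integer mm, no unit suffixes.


cube([79, 79, 502]);
translate([0, 798, 0]) cube([79, 79, 502]);
translate([1970, 0, 0]) cube([79, 79, 502]);
translate([1970, 798, 0]) cube([79, 79, 502]);
translate([79, 0, 265]) cube([1891, 35, 188]);
translate([79, 842, 265]) cube([1891, 35, 188]);
translate([0, 79, 265]) cube([35, 719, 188]);
translate([2014, 79, 265]) cube([35, 719, 188]);
translate([149, 0, 453]) cube([95, 877, 20]);
translate([314, 0, 453]) cube([95, 877, 20]);
translate([479, 0, 453]) cube([95, 877, 20]);
translate([644, 0, 453]) cube([95, 877, 20]);
translate([809, 0, 453]) cube([95, 877, 20]);
translate([974, 0, 453]) cube([95, 877, 20]);
translate([1139, 0, 453]) cube([95, 877, 20]);
translate([1304, 0, 453]) cube([95, 877, 20]);
translate([1469, 0, 453]) cube([95, 877, 20]);
translate([1634, 0, 453]) cube([95, 877, 20]);
translate([1799, 0, 453]) cube([95, 877, 20]);


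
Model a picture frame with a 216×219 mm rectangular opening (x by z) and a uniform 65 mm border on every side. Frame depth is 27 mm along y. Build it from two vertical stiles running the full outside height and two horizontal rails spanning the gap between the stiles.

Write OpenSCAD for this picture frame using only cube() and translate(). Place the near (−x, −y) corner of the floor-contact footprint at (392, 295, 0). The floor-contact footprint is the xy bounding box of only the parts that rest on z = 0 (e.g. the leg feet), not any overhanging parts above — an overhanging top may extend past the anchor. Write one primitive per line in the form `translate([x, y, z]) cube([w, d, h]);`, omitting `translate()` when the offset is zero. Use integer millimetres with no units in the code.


translate([392, 295, 0]) cube([65, 27, 349]);
translate([673, 295, 0]) cube([65, 27, 349]);
translate([457, 295, 0]) cube([216, 27, 65]);
translate([457, 295, 284]) cube([216, 27, 65]);


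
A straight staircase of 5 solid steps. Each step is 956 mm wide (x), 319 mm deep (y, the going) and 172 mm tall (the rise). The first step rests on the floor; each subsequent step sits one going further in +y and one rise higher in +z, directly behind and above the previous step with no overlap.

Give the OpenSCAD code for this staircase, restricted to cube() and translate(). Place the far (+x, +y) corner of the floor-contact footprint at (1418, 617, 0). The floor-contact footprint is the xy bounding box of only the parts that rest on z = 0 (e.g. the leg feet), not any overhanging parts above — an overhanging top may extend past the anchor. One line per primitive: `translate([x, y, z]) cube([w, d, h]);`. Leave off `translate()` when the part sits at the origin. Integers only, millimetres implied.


translate([462, 298, 0]) cube([956, 319, 172]);
translate([462, 617, 172]) cube([956, 319, 172]);
translate([462, 936, 344]) cube([956, 319, 172]);
translate([462, 1255, 516]) cube([956, 319, 172]);
translate([462, 1574, 688]) cube([956, 319, 172]);


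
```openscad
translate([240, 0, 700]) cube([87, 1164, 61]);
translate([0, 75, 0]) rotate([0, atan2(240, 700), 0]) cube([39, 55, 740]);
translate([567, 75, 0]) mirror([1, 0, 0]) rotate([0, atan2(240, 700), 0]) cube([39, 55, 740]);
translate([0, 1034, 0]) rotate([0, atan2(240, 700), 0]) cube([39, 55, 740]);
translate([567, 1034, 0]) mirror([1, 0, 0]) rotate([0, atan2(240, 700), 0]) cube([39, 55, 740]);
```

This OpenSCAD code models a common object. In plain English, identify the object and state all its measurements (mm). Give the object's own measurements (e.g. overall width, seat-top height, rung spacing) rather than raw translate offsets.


A sawhorse. A 87×1164×61 mm beam (x, y, z) sits on two A-frame leg pairs. Each pair is two raked legs of 39×55 mm section (55 mm along y) splaying symmetrically in x. Each leg rises 700 mm vertically over 240 mm of horizontal reach and is 740 mm long along its own axis. Every leg's outer bottom edge rests on the floor and its outer top edge meets a bottom edge of the beam — the left legs (tilting toward +x) meet the beam's −x bottom edge, the right legs (their mirror images, tilting toward −x) meet its +x bottom edge — so the leg tops tuck under the beam, the beam's underside is 700 mm above the floor, and the feet are 567 mm apart outside-to-outside with the beam centred between them. The two leg pairs are set in 75 mm from either end of the beam.


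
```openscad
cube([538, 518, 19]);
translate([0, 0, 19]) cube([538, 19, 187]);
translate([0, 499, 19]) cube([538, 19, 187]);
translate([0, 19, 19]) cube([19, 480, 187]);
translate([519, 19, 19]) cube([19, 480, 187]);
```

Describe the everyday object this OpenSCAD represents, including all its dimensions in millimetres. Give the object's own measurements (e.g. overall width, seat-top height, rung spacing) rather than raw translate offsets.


An open-topped rectangular box: outside dimensions 538×518×206 mm, with a uniform wall and base thickness of 19 mm. The base is a full 538×518 slab on the floor; four walls sit on top of the base. The front and back walls (the −y and +y sides) span the full width; the two side walls fit between them.


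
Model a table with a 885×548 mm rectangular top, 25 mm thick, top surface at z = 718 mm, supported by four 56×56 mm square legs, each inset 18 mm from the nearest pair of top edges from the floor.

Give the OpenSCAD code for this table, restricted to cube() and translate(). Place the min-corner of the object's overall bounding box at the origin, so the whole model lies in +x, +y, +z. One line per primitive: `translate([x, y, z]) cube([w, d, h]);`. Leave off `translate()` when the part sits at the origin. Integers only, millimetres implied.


translate([0, 0, 693]) cube([885, 548, 25]);
translate([18, 18, 0]) cube([56, 56, 693]);
translate([811, 18, 0]) cube([56, 56, 693]);
translate([18, 474, 0]) cube([56, 56, 693]);
translate([811, 474, 0]) cube([56, 56, 693]);


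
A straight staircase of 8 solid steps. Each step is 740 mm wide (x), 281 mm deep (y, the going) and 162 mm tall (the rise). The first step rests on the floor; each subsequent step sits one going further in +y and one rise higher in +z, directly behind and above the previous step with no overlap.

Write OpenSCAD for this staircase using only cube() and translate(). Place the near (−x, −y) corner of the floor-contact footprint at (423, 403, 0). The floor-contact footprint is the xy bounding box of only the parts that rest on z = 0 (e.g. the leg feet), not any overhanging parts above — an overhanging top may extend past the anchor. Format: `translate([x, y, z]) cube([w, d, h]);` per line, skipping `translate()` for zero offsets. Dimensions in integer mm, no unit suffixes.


translate([423, 403, 0]) cube([740, 281, 162]);
translate([423, 684, 162]) cube([740, 281, 162]);
translate([423, 965, 324]) cube([740, 281, 162]);
translate([423, 1246, 486]) cube([740, 281, 162]);
translate([423, 1527, 648]) cube([740, 281, 162]);
translate([423, 1808, 810]) cube([740, 281, 162]);
translate([423, 2089, 972]) cube([740, 281, 162]);
translate([423, 2370, 1134]) cube([740, 281, 162]);


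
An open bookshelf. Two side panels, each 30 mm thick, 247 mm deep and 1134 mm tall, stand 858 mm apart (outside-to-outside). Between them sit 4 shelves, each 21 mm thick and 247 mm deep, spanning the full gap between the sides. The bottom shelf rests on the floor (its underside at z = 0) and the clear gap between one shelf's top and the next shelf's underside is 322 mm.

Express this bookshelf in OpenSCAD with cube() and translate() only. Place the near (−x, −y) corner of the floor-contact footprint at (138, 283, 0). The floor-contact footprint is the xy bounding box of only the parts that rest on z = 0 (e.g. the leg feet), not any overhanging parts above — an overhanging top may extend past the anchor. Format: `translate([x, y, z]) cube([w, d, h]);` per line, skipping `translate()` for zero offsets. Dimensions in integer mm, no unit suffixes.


translate([138, 283, 0]) cube([30, 247, 1134]);
translate([966, 283, 0]) cube([30, 247, 1134]);
translate([168, 283, 0]) cube([798, 247, 21]);
translate([168, 283, 343]) cube([798, 247, 21]);
translate([168, 283, 686]) cube([798, 247, 21]);
translate([168, 283, 1029]) cube([798, 247, 21]);


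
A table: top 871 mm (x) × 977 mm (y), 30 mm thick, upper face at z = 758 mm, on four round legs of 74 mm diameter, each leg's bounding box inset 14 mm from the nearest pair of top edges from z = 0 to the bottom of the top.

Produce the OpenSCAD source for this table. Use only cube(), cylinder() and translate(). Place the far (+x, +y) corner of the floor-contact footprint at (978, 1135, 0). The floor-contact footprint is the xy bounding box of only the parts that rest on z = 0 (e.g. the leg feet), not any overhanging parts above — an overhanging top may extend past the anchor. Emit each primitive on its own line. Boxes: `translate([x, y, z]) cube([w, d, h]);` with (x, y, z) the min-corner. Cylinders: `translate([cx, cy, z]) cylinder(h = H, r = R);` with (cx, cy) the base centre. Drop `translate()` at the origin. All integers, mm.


translate([121, 172, 728]) cube([871, 977, 30]);
translate([172, 223, 0]) cylinder(h = 728, r = 37);
translate([941, 223, 0]) cylinder(h = 728, r = 37);
translate([172, 1098, 0]) cylinder(h = 728, r = 37);
translate([941, 1098, 0]) cylinder(h = 728, r = 37);


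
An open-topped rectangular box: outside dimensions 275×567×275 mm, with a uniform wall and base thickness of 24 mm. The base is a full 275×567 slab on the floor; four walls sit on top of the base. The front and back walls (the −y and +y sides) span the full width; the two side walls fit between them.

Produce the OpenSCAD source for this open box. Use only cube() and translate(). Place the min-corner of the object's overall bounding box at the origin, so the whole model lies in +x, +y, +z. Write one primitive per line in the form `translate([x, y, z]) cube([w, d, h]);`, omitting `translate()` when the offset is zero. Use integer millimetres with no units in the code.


cube([275, 567, 24]);
translate([0, 0, 24]) cube([275, 24, 251]);
translate([0, 543, 24]) cube([275, 24, 251]);
translate([0, 24, 24]) cube([24, 519, 251]);
translate([251, 24, 24]) cube([24, 519, 251]);


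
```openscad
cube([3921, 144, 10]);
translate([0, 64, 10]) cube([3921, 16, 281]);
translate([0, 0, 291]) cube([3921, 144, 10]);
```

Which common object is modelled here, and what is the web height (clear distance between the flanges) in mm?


An I-beam. The web height is 281 mm.

Two wide flanges with a thin centred web — an I-beam. Overall 301 mm minus two 10 mm flanges gives a web of 301 − 2·10 = 281 mm.


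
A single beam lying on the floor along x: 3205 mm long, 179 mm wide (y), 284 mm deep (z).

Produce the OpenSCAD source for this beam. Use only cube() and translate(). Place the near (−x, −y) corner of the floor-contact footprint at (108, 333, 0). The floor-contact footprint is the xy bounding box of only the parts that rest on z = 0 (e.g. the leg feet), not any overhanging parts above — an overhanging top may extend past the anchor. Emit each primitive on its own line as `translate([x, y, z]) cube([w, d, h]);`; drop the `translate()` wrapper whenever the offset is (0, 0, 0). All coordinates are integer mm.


translate([108, 333, 0]) cube([3205, 179, 284]);


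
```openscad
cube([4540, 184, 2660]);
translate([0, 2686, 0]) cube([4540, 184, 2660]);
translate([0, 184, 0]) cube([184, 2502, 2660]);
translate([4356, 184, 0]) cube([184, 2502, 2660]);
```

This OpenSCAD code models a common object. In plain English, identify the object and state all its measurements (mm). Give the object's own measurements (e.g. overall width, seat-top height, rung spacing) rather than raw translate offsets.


The wall frame of a small rectangular building: four walls, each 2660 mm tall and 184 mm thick, enclosing a footprint 4540 mm (x) by 2870 mm (y) outside-to-outside, with no floor or roof. The front and back walls (the −y and +y sides) span the full width; the two side walls fit between them.


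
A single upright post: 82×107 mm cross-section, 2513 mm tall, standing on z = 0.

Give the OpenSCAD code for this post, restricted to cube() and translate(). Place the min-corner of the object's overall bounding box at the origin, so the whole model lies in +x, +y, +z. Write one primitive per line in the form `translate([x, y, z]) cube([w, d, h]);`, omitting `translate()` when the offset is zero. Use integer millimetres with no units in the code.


cube([82, 107, 2513]);
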